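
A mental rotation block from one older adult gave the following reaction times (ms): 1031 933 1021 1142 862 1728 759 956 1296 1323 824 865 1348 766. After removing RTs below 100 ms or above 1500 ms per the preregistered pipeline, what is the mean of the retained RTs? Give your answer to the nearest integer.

1010 ms

Excluded: 1728
Retained (n=13): Σ = 13126
Mean = 13126/13 = 1009.6923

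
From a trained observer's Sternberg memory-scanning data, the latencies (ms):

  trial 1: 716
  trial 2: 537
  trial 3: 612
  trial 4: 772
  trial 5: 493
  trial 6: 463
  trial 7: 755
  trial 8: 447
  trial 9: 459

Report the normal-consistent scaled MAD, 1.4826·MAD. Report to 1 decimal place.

Sorted: 447, 459, 463, 493, 537, 612, 716, 755, 772 → median = 537
|x − 537| sorted: 0, 44, 74, 75, 78, 90, 179, 218, 235 → MAD = 78
Robust SD ≈ 1.4826 × 78 = 115.643

115.6 ms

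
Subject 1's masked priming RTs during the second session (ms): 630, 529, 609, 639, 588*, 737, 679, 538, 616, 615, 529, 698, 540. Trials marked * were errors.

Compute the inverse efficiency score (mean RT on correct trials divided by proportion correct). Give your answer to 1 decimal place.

Correct trials (n=12): 630, 529, 609, 639, 737, 679, 538, 616, 615, 529, 698, 540
Mean correct RT = 7359/12 = 613.2500 ms
Proportion correct = 12/13
IES = 613.2500 / (12/13) = 664.354 ms

664.4 ms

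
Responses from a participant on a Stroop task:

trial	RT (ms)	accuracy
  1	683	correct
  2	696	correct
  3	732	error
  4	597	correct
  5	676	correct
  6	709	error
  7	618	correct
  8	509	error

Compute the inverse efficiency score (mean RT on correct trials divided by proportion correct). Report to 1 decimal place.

1046.4 ms

Correct trials (n=5): 683, 696, 597, 676, 618
Mean correct RT = 3270/5 = 654.0000 ms
Proportion correct = 5/8
IES = 654.0000 / (5/8) = 1046.400 ms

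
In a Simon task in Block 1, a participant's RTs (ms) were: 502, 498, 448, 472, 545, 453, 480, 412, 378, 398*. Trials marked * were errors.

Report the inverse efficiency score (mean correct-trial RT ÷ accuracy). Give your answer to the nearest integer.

Correct trials (n=9): 502, 498, 448, 472, 545, 453, 480, 412, 378
Mean correct RT = 4188/9 = 465.3333 ms
Proportion correct = 9/10
IES = 465.3333 / (9/10) = 517.037 ms

517 ms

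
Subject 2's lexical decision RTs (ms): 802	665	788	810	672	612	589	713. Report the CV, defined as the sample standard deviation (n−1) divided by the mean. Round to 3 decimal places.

0.122

n = 8, Σ = 5651, M = 706.3750
Σ(x−M)² = 52165.875; s = √(52165.875/7) = 86.3265
CV = 86.3265 / 706.3750 = 0.12221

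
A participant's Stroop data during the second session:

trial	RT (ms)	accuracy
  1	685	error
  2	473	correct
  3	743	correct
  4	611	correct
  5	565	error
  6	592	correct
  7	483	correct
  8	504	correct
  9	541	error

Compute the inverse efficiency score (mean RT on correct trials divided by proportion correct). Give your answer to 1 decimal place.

Correct trials (n=6): 473, 743, 611, 592, 483, 504
Mean correct RT = 3406/6 = 567.6667 ms
Proportion correct = 6/9
IES = 567.6667 / (6/9) = 851.500 ms

851.5 ms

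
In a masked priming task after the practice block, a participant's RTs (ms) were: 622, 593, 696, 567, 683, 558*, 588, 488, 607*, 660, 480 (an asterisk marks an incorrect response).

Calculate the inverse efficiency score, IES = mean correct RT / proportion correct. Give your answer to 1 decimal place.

730.2 ms

Correct trials (n=9): 622, 593, 696, 567, 683, 588, 488, 660, 480
Mean correct RT = 5377/9 = 597.4444 ms
Proportion correct = 9/11
IES = 597.4444 / (9/11) = 730.210 ms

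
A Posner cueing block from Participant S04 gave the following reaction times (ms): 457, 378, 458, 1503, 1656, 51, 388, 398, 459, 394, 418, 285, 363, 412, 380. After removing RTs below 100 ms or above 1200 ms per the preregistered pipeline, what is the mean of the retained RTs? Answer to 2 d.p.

399.17 ms

Excluded: 51, 1503, 1656
Retained (n=12): Σ = 4790
Mean = 4790/12 = 399.1667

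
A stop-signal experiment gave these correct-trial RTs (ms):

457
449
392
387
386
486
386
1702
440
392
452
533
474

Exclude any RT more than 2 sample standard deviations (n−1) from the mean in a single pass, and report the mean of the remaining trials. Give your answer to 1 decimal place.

n = 13, ΣRT = 6936, M = 533.538
Σ(x−M)² = 1504585.23; s = √(1504585.23/12) = 354.093
Cutoffs: 533.538 ± 2·354.093 → [-174.6, 1241.7]
Outside: 1702 → excluded.
Retained (n=12): Σ = 5234, mean = 5234/12 = 436.167

436.2 ms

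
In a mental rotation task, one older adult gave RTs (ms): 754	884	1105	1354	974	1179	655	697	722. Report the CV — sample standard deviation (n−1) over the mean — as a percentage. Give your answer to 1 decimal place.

n = 9, Σ = 8324, M = 924.8889
Σ(x−M)² = 480372.889; s = √(480372.889/8) = 245.0441
CV = 245.0441 / 924.8889 = 0.26494 = 26.494%

26.5%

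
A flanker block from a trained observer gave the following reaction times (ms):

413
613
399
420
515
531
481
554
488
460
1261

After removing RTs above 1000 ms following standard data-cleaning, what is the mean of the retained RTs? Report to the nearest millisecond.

Excluded: 1261
Retained (n=10): Σ = 4874
Mean = 4874/10 = 487.4000

487 ms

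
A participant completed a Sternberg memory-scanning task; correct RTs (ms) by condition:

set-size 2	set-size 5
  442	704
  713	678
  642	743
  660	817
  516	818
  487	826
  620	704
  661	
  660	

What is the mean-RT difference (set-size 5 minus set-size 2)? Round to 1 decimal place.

M(set-size 2) = 5401/9 = 600.111
M(set-size 5) = 5290/7 = 755.714
Difference = 755.714 − 600.111 = 155.603 ms

155.6 ms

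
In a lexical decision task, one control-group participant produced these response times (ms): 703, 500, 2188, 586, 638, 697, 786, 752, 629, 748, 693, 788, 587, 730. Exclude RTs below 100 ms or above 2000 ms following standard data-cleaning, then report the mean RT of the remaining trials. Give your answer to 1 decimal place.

Excluded: 2188
Retained (n=13): Σ = 8837
Mean = 8837/13 = 679.7692

679.8 ms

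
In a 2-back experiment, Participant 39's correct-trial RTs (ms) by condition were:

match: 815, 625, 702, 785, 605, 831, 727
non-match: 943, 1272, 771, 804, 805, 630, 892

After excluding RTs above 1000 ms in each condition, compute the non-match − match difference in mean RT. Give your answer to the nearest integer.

80 ms

non-match: exclude 1272
M(match) = 5090/7 = 727.143
M(non-match) = 4845/6 = 807.500
Difference = 807.500 − 727.143 = 80.357 ms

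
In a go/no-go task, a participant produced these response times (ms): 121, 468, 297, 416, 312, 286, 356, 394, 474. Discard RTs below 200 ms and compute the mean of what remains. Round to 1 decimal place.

Excluded: 121
Retained (n=8): Σ = 3003
Mean = 3003/8 = 375.3750

375.4 ms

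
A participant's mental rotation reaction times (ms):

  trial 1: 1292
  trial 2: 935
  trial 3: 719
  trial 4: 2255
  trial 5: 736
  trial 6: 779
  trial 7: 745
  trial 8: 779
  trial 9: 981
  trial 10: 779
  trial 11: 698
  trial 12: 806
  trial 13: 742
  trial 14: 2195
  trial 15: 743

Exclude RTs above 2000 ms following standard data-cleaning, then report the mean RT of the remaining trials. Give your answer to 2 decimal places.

825.69 ms

Excluded: 2195, 2255
Retained (n=13): Σ = 10734
Mean = 10734/13 = 825.6923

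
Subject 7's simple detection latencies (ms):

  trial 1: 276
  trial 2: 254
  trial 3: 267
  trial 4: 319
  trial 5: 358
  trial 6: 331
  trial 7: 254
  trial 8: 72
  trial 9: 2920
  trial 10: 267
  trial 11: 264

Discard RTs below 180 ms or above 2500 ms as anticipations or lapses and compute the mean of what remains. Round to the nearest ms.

Excluded: 72, 2920
Retained (n=9): Σ = 2590
Mean = 2590/9 = 287.7778

288 ms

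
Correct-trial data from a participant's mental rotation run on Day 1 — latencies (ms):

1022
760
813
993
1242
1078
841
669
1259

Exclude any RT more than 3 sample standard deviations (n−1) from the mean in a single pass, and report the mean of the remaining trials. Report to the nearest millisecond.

964 ms

n = 9, ΣRT = 8677, M = 964.111
Σ(x−M)² = 348080.89; s = √(348080.89/8) = 208.591
Cutoffs: 964.111 ± 3·208.591 → [338.3, 1589.9]
No RTs fall outside the cutoffs; all 9 retained. Mean = 8677/9 = 964.111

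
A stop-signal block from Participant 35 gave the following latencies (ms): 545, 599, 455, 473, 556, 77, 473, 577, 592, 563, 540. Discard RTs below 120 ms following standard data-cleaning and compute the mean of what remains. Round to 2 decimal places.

Excluded: 77
Retained (n=10): Σ = 5373
Mean = 5373/10 = 537.3000

537.30 ms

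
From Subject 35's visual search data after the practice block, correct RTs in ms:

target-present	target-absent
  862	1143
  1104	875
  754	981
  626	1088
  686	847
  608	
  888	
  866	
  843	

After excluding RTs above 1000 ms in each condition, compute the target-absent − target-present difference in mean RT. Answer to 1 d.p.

134.4 ms

target-present: exclude 1104
target-absent: exclude 1143, 1088
M(target-present) = 6133/8 = 766.625
M(target-absent) = 2703/3 = 901.000
Difference = 901.000 − 766.625 = 134.375 ms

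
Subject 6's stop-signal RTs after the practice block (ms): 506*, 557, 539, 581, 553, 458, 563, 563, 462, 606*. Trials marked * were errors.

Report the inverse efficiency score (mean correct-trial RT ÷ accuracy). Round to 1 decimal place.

668.1 ms

Correct trials (n=8): 557, 539, 581, 553, 458, 563, 563, 462
Mean correct RT = 4276/8 = 534.5000 ms
Proportion correct = 8/10
IES = 534.5000 / (8/10) = 668.125 ms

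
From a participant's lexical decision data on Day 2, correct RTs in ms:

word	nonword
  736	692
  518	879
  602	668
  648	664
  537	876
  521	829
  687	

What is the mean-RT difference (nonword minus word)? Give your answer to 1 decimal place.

M(word) = 4249/7 = 607.000
M(nonword) = 4608/6 = 768.000
Difference = 768.000 − 607.000 = 161.000 ms

161.0 ms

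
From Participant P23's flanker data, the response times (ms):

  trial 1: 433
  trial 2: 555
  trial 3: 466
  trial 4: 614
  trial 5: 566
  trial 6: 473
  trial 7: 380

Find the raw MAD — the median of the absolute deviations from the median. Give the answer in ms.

Sorted: 380, 433, 466, 473, 555, 566, 614 → median = 473
|x − 473|: 40, 82, 7, 141, 93, 0, 93
Sorted deviations: 0, 7, 40, 82, 93, 93, 141 → MAD = 82

82 ms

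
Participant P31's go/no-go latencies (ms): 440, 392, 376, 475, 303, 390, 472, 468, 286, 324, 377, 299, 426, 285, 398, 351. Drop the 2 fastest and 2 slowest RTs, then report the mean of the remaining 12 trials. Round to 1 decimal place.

378.7 ms

Sorted: 285, 286, 299, 303, 324, 351, 376, 377, 390, 392, 398, 426, 440, 468, 472, 475
Drop lowest 2 (285, 286) and highest 2 (472, 475)
Remaining (n=12): Σ = 4544, mean = 4544/12 = 378.667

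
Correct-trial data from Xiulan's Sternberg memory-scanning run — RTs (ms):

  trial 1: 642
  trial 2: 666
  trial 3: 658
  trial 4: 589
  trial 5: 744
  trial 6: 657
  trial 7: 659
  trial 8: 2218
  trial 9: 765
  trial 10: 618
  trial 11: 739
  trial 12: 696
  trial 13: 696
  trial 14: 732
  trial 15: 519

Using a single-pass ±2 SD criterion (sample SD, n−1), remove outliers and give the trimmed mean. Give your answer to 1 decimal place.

670.0 ms

n = 15, ΣRT = 11598, M = 773.200
Σ(x−M)² = 2294308.40; s = √(2294308.40/14) = 404.820
Cutoffs: 773.200 ± 2·404.820 → [-36.4, 1582.8]
Outside: 2218 → excluded.
Retained (n=14): Σ = 9380, mean = 9380/14 = 670.000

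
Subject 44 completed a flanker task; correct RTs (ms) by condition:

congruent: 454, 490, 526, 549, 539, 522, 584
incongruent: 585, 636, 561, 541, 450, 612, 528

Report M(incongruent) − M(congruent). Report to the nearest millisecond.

36 ms

M(congruent) = 3664/7 = 523.429
M(incongruent) = 3913/7 = 559.000
Difference = 559.000 − 523.429 = 35.571 ms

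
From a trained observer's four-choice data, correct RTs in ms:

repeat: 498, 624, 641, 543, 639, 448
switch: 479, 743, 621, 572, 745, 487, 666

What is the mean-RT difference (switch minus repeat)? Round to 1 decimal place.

M(repeat) = 3393/6 = 565.500
M(switch) = 4313/7 = 616.143
Difference = 616.143 − 565.500 = 50.643 ms

50.6 ms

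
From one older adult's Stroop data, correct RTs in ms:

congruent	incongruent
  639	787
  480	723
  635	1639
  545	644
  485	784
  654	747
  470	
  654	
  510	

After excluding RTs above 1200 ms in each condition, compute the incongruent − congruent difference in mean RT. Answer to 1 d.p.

173.4 ms

incongruent: exclude 1639
M(congruent) = 5072/9 = 563.556
M(incongruent) = 3685/5 = 737.000
Difference = 737.000 − 563.556 = 173.444 ms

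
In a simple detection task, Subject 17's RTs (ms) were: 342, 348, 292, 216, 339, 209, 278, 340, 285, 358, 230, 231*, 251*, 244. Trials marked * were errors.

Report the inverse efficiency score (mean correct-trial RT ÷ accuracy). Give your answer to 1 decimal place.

Correct trials (n=12): 342, 348, 292, 216, 339, 209, 278, 340, 285, 358, 230, 244
Mean correct RT = 3481/12 = 290.0833 ms
Proportion correct = 12/14
IES = 290.0833 / (12/14) = 338.431 ms

338.4 ms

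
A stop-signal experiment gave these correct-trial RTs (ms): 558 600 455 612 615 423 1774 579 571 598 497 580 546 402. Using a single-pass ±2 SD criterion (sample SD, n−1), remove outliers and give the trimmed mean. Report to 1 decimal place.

541.2 ms

n = 14, ΣRT = 8810, M = 629.286
Σ(x−M)² = 1475170.86; s = √(1475170.86/13) = 336.860
Cutoffs: 629.286 ± 2·336.860 → [-44.4, 1303.0]
Outside: 1774 → excluded.
Retained (n=13): Σ = 7036, mean = 7036/13 = 541.231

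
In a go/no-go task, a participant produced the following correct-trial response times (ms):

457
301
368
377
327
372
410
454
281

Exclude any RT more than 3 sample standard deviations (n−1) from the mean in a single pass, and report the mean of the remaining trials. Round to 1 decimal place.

n = 9, ΣRT = 3347, M = 371.889
Σ(x−M)² = 30780.89; s = √(30780.89/8) = 62.029
Cutoffs: 371.889 ± 3·62.029 → [185.8, 558.0]
No RTs fall outside the cutoffs; all 9 retained. Mean = 3347/9 = 371.889

371.9 ms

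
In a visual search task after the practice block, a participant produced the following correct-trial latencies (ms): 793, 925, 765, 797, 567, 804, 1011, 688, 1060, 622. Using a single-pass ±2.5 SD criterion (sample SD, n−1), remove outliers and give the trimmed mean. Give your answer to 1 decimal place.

n = 10, ΣRT = 8032, M = 803.200
Σ(x−M)² = 227459.60; s = √(227459.60/9) = 158.976
Cutoffs: 803.200 ± 2.5·158.976 → [405.8, 1200.6]
No RTs fall outside the cutoffs; all 10 retained. Mean = 8032/10 = 803.200

803.2 ms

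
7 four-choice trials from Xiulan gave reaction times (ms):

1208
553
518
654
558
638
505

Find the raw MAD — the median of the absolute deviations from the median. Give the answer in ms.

Sorted: 505, 518, 553, 558, 638, 654, 1208 → median = 558
|x − 558|: 650, 5, 40, 96, 0, 80, 53
Sorted deviations: 0, 5, 40, 53, 80, 96, 650 → MAD = 53

53 ms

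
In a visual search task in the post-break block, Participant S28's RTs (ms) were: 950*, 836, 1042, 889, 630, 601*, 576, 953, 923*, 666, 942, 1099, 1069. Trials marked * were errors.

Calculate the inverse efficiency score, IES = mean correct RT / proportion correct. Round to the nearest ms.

Correct trials (n=10): 836, 1042, 889, 630, 576, 953, 666, 942, 1099, 1069
Mean correct RT = 8702/10 = 870.2000 ms
Proportion correct = 10/13
IES = 870.2000 / (10/13) = 1131.260 ms

1131 ms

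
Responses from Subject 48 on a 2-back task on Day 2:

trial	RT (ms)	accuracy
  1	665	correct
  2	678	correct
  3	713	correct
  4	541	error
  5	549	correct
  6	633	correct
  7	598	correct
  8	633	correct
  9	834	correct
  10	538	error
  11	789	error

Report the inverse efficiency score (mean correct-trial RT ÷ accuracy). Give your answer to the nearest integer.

Correct trials (n=8): 665, 678, 713, 549, 633, 598, 633, 834
Mean correct RT = 5303/8 = 662.8750 ms
Proportion correct = 8/11
IES = 662.8750 / (8/11) = 911.453 ms

911 ms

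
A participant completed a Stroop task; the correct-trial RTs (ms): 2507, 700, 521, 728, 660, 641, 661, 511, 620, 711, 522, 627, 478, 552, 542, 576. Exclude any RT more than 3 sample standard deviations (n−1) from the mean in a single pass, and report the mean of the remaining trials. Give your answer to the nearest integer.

603 ms

n = 16, ΣRT = 11557, M = 722.312
Σ(x−M)² = 3487493.44; s = √(3487493.44/15) = 482.182
Cutoffs: 722.312 ± 3·482.182 → [-724.2, 2168.9]
Outside: 2507 → excluded.
Retained (n=15): Σ = 9050, mean = 9050/15 = 603.333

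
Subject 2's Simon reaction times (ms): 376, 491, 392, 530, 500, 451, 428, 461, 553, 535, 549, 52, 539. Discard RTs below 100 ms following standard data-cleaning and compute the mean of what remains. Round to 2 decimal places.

483.75 ms

Excluded: 52
Retained (n=12): Σ = 5805
Mean = 5805/12 = 483.7500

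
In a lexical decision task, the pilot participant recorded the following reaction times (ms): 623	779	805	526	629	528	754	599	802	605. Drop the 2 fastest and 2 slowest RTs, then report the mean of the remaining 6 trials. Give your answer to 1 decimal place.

664.8 ms

Sorted: 526, 528, 599, 605, 623, 629, 754, 779, 802, 805
Drop lowest 2 (526, 528) and highest 2 (802, 805)
Remaining (n=6): Σ = 3989, mean = 3989/6 = 664.833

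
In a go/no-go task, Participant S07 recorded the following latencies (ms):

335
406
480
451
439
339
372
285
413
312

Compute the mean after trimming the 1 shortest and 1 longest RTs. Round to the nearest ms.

Sorted: 285, 312, 335, 339, 372, 406, 413, 439, 451, 480
Drop lowest 1 (285) and highest 1 (480)
Remaining (n=8): Σ = 3067, mean = 3067/8 = 383.375

383 ms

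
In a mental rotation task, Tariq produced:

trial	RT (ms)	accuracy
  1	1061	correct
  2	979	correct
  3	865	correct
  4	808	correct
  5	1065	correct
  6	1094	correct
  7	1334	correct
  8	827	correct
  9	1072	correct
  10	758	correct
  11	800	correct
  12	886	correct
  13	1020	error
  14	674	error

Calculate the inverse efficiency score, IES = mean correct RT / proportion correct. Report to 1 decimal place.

Correct trials (n=12): 1061, 979, 865, 808, 1065, 1094, 1334, 827, 1072, 758, 800, 886
Mean correct RT = 11549/12 = 962.4167 ms
Proportion correct = 12/14
IES = 962.4167 / (12/14) = 1122.819 ms

1122.8 ms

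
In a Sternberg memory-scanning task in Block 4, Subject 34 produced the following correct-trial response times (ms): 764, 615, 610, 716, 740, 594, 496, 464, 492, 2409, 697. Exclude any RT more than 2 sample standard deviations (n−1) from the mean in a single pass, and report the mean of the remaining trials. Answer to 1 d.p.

618.8 ms

n = 11, ΣRT = 8597, M = 781.545
Σ(x−M)² = 3020632.73; s = √(3020632.73/10) = 549.603
Cutoffs: 781.545 ± 2·549.603 → [-317.7, 1880.8]
Outside: 2409 → excluded.
Retained (n=10): Σ = 6188, mean = 6188/10 = 618.800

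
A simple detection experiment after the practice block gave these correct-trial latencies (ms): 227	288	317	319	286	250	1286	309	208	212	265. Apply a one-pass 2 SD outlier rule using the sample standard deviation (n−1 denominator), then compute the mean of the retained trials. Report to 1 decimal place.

n = 11, ΣRT = 3967, M = 360.636
Σ(x−M)² = 958084.55; s = √(958084.55/10) = 309.529
Cutoffs: 360.636 ± 2·309.529 → [-258.4, 979.7]
Outside: 1286 → excluded.
Retained (n=10): Σ = 2681, mean = 2681/10 = 268.100

268.1 ms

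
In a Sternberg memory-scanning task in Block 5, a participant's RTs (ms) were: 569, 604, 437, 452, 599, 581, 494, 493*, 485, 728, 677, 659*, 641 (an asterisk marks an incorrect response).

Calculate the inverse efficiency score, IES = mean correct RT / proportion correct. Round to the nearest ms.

673 ms

Correct trials (n=11): 569, 604, 437, 452, 599, 581, 494, 485, 728, 677, 641
Mean correct RT = 6267/11 = 569.7273 ms
Proportion correct = 11/13
IES = 569.7273 / (11/13) = 673.314 ms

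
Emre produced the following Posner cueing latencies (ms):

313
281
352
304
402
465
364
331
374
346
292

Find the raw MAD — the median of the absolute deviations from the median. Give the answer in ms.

Sorted: 281, 292, 304, 313, 331, 346, 352, 364, 374, 402, 465 → median = 346
|x − 346|: 33, 65, 6, 42, 56, 119, 18, 15, 28, 0, 54
Sorted deviations: 0, 6, 15, 18, 28, 33, 42, 54, 56, 65, 119 → MAD = 33

33 ms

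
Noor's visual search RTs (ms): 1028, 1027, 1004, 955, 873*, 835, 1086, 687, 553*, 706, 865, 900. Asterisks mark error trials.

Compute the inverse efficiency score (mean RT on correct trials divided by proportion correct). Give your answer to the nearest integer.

1091 ms

Correct trials (n=10): 1028, 1027, 1004, 955, 835, 1086, 687, 706, 865, 900
Mean correct RT = 9093/10 = 909.3000 ms
Proportion correct = 10/12
IES = 909.3000 / (10/12) = 1091.160 ms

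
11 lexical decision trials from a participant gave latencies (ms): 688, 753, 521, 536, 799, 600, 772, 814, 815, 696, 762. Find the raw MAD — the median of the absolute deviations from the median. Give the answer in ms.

61 ms

Sorted: 521, 536, 600, 688, 696, 753, 762, 772, 799, 814, 815 → median = 753
|x − 753|: 65, 0, 232, 217, 46, 153, 19, 61, 62, 57, 9
Sorted deviations: 0, 9, 19, 46, 57, 61, 62, 65, 153, 217, 232 → MAD = 61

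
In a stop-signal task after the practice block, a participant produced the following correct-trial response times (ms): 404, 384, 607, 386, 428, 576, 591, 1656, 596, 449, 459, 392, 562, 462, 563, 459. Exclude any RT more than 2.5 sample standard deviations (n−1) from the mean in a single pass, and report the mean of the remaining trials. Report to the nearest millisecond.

488 ms

n = 16, ΣRT = 8974, M = 560.875
Σ(x−M)² = 1379501.75; s = √(1379501.75/15) = 303.260
Cutoffs: 560.875 ± 2.5·303.260 → [-197.3, 1319.0]
Outside: 1656 → excluded.
Retained (n=15): Σ = 7318, mean = 7318/15 = 487.867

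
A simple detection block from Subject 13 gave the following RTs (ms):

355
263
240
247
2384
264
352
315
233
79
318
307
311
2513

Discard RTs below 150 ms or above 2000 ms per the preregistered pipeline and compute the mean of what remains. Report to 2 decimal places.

291.36 ms

Excluded: 79, 2384, 2513
Retained (n=11): Σ = 3205
Mean = 3205/11 = 291.3636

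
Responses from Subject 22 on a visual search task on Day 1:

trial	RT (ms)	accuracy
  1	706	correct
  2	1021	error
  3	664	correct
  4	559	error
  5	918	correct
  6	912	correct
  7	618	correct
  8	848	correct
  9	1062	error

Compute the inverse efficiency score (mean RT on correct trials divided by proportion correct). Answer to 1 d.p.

1166.5 ms

Correct trials (n=6): 706, 664, 918, 912, 618, 848
Mean correct RT = 4666/6 = 777.6667 ms
Proportion correct = 6/9
IES = 777.6667 / (6/9) = 1166.500 ms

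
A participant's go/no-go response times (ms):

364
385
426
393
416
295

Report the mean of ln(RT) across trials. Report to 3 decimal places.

ln(RT): 5.8972, 5.9532, 6.0544, 5.9738, 6.0307, 5.6870
Σ ln(RT) = 35.5963
Mean = 35.5963/6 = 5.93272

5.933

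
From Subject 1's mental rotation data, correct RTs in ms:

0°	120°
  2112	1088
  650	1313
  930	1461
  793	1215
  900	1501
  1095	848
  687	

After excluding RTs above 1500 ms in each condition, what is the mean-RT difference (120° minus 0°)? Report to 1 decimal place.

342.5 ms

0°: exclude 2112
120°: exclude 1501
M(0°) = 5055/6 = 842.500
M(120°) = 5925/5 = 1185.000
Difference = 1185.000 − 842.500 = 342.500 ms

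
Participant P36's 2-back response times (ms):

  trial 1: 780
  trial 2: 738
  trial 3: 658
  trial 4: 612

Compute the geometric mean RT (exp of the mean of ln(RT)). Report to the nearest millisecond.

694 ms

ln(RT): 6.6593, 6.6039, 6.4892, 6.4167
Mean ln(RT) = 26.1692/4 = 6.54229
Geometric mean = exp(6.54229) = 693.88 ms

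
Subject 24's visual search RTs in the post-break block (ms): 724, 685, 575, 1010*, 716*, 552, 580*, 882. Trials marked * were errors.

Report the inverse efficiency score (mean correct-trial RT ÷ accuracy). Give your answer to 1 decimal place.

Correct trials (n=5): 724, 685, 575, 552, 882
Mean correct RT = 3418/5 = 683.6000 ms
Proportion correct = 5/8
IES = 683.6000 / (5/8) = 1093.760 ms

1093.8 ms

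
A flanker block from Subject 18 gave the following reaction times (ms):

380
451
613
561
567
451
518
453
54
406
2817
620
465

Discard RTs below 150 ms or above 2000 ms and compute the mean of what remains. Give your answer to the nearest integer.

499 ms

Excluded: 54, 2817
Retained (n=11): Σ = 5485
Mean = 5485/11 = 498.6364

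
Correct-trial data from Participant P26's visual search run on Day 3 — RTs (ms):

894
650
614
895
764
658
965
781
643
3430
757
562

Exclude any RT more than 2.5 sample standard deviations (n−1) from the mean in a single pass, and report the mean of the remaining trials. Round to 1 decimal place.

743.9 ms

n = 12, ΣRT = 11613, M = 967.750
Σ(x−M)² = 6786364.25; s = √(6786364.25/11) = 785.457
Cutoffs: 967.750 ± 2.5·785.457 → [-995.9, 2931.4]
Outside: 3430 → excluded.
Retained (n=11): Σ = 8183, mean = 8183/11 = 743.909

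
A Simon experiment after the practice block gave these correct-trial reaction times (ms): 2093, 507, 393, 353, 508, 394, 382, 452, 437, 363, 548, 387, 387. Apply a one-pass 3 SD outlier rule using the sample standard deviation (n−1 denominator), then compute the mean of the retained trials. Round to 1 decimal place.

425.9 ms

n = 13, ΣRT = 7204, M = 554.154
Σ(x−M)² = 2610739.69; s = √(2610739.69/12) = 466.435
Cutoffs: 554.154 ± 3·466.435 → [-845.2, 1953.5]
Outside: 2093 → excluded.
Retained (n=12): Σ = 5111, mean = 5111/12 = 425.917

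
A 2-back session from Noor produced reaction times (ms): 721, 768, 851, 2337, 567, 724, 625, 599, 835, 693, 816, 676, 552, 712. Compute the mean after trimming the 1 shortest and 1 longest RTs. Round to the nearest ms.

716 ms

Sorted: 552, 567, 599, 625, 676, 693, 712, 721, 724, 768, 816, 835, 851, 2337
Drop lowest 1 (552) and highest 1 (2337)
Remaining (n=12): Σ = 8587, mean = 8587/12 = 715.583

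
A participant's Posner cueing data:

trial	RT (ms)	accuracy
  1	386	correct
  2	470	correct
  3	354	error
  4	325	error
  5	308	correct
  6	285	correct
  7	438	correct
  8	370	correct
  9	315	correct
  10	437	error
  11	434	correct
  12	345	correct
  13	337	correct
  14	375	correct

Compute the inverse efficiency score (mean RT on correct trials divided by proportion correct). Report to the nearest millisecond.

Correct trials (n=11): 386, 470, 308, 285, 438, 370, 315, 434, 345, 337, 375
Mean correct RT = 4063/11 = 369.3636 ms
Proportion correct = 11/14
IES = 369.3636 / (11/14) = 470.099 ms

470 ms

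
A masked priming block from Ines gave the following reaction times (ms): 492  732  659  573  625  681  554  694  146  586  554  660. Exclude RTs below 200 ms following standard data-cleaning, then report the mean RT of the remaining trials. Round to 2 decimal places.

Excluded: 146
Retained (n=11): Σ = 6810
Mean = 6810/11 = 619.0909

619.09 ms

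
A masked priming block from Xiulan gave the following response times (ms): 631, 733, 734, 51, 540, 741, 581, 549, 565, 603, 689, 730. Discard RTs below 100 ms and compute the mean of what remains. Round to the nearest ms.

645 ms

Excluded: 51
Retained (n=11): Σ = 7096
Mean = 7096/11 = 645.0909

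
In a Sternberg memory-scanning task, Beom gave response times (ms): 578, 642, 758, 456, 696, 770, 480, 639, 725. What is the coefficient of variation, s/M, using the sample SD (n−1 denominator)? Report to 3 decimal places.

n = 9, Σ = 5744, M = 638.2222
Σ(x−M)² = 104461.556; s = √(104461.556/8) = 114.2703
CV = 114.2703 / 638.2222 = 0.17904

0.179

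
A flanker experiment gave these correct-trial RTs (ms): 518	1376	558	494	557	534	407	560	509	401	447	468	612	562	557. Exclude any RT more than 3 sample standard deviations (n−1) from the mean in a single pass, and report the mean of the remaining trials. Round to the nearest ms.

n = 15, ΣRT = 8560, M = 570.667
Σ(x−M)² = 746199.33; s = √(746199.33/14) = 230.868
Cutoffs: 570.667 ± 3·230.868 → [-121.9, 1263.3]
Outside: 1376 → excluded.
Retained (n=14): Σ = 7184, mean = 7184/14 = 513.143

513 ms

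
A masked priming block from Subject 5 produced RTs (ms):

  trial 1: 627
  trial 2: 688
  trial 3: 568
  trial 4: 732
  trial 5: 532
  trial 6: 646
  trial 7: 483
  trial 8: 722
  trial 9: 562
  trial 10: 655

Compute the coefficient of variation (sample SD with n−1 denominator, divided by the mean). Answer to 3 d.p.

0.134

n = 10, Σ = 6215, M = 621.5000
Σ(x−M)² = 62080.500; s = √(62080.500/9) = 83.0532
CV = 83.0532 / 621.5000 = 0.13363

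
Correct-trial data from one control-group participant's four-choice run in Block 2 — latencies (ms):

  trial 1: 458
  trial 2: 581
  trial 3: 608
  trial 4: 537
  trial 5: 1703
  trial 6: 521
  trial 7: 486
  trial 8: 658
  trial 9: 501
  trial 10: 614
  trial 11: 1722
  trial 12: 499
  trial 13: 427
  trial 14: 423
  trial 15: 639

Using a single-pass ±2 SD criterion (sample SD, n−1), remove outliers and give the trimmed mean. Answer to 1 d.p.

n = 15, ΣRT = 10377, M = 691.800
Σ(x−M)² = 2479220.40; s = √(2479220.40/14) = 420.817
Cutoffs: 691.800 ± 2·420.817 → [-149.8, 1533.4]
Outside: 1703, 1722 → excluded.
Retained (n=13): Σ = 6952, mean = 6952/13 = 534.769

534.8 ms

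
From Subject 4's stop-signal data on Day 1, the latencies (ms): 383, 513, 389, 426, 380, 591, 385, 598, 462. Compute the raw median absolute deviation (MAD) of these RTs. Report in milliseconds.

43 ms

Sorted: 380, 383, 385, 389, 426, 462, 513, 591, 598 → median = 426
|x − 426|: 43, 87, 37, 0, 46, 165, 41, 172, 36
Sorted deviations: 0, 36, 37, 41, 43, 46, 87, 165, 172 → MAD = 43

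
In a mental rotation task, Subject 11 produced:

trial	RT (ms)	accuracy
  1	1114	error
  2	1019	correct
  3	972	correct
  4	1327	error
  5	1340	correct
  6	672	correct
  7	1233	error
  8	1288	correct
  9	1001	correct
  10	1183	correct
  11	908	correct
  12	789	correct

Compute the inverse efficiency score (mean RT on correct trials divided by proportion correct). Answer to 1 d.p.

Correct trials (n=9): 1019, 972, 1340, 672, 1288, 1001, 1183, 908, 789
Mean correct RT = 9172/9 = 1019.1111 ms
Proportion correct = 9/12
IES = 1019.1111 / (9/12) = 1358.815 ms

1358.8 ms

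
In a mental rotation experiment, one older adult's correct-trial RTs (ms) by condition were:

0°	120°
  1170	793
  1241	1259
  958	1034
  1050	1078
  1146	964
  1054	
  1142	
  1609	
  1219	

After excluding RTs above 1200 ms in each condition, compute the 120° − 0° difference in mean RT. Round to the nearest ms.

0°: exclude 1241, 1609, 1219
120°: exclude 1259
M(0°) = 6520/6 = 1086.667
M(120°) = 3869/4 = 967.250
Difference = 967.250 − 1086.667 = -119.417 ms

-119 ms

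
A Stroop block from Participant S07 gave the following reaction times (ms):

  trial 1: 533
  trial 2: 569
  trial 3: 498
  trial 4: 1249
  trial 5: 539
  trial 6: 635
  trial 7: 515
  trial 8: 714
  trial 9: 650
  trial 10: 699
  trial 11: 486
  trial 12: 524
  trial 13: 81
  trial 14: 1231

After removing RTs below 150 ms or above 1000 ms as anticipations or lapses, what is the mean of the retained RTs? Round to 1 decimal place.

578.4 ms

Excluded: 81, 1231, 1249
Retained (n=11): Σ = 6362
Mean = 6362/11 = 578.3636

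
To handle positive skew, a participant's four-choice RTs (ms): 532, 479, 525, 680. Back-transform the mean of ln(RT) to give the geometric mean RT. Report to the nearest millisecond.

ln(RT): 6.2766, 6.1717, 6.2634, 6.5221
Mean ln(RT) = 25.2338/4 = 6.30846
Geometric mean = exp(6.30846) = 549.20 ms

549 ms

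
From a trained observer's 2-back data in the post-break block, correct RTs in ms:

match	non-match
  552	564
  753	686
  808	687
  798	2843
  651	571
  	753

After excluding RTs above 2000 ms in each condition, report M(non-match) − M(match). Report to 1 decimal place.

-60.2 ms

non-match: exclude 2843
M(match) = 3562/5 = 712.400
M(non-match) = 3261/5 = 652.200
Difference = 652.200 − 712.400 = -60.200 ms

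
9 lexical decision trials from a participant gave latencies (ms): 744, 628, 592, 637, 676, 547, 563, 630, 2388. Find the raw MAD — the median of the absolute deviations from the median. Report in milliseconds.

46 ms

Sorted: 547, 563, 592, 628, 630, 637, 676, 744, 2388 → median = 630
|x − 630|: 114, 2, 38, 7, 46, 83, 67, 0, 1758
Sorted deviations: 0, 2, 7, 38, 46, 67, 83, 114, 1758 → MAD = 46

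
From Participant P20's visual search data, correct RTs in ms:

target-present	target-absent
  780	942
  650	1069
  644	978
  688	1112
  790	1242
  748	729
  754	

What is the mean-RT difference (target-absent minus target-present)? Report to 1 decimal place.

290.0 ms

M(target-present) = 5054/7 = 722.000
M(target-absent) = 6072/6 = 1012.000
Difference = 1012.000 − 722.000 = 290.000 ms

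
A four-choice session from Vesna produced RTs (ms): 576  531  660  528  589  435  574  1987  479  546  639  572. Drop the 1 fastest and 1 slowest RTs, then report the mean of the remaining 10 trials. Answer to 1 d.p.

569.4 ms

Sorted: 435, 479, 528, 531, 546, 572, 574, 576, 589, 639, 660, 1987
Drop lowest 1 (435) and highest 1 (1987)
Remaining (n=10): Σ = 5694, mean = 5694/10 = 569.400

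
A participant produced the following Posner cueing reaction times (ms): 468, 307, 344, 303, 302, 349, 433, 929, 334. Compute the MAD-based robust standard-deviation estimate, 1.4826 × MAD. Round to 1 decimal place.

Sorted: 302, 303, 307, 334, 344, 349, 433, 468, 929 → median = 344
|x − 344| sorted: 0, 5, 10, 37, 41, 42, 89, 124, 585 → MAD = 41
Robust SD ≈ 1.4826 × 41 = 60.787

60.8 ms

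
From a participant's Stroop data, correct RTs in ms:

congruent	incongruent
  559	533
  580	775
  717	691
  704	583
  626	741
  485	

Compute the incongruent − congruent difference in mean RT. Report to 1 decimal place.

M(congruent) = 3671/6 = 611.833
M(incongruent) = 3323/5 = 664.600
Difference = 664.600 − 611.833 = 52.767 ms

52.8 ms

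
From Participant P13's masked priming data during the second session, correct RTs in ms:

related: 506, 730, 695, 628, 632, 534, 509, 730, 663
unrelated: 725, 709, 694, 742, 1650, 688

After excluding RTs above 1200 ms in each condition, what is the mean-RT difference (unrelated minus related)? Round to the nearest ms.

unrelated: exclude 1650
M(related) = 5627/9 = 625.222
M(unrelated) = 3558/5 = 711.600
Difference = 711.600 − 625.222 = 86.378 ms

86 ms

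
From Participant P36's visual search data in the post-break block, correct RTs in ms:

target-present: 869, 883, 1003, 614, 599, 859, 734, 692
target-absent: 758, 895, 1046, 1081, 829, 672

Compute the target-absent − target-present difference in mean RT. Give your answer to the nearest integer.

M(target-present) = 6253/8 = 781.625
M(target-absent) = 5281/6 = 880.167
Difference = 880.167 − 781.625 = 98.542 ms

99 ms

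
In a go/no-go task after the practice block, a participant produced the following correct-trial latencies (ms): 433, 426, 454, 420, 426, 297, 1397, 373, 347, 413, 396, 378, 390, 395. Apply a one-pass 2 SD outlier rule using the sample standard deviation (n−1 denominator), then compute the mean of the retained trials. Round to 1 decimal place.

n = 14, ΣRT = 6545, M = 467.500
Σ(x−M)² = 950919.50; s = √(950919.50/13) = 270.458
Cutoffs: 467.500 ± 2·270.458 → [-73.4, 1008.4]
Outside: 1397 → excluded.
Retained (n=13): Σ = 5148, mean = 5148/13 = 396.000

396.0 ms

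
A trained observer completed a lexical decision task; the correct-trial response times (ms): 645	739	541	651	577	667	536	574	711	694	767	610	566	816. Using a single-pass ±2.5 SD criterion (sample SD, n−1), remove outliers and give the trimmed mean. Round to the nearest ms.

650 ms

n = 14, ΣRT = 9094, M = 649.571
Σ(x−M)² = 99773.43; s = √(99773.43/13) = 87.606
Cutoffs: 649.571 ± 2.5·87.606 → [430.6, 868.6]
No RTs fall outside the cutoffs; all 14 retained. Mean = 9094/14 = 649.571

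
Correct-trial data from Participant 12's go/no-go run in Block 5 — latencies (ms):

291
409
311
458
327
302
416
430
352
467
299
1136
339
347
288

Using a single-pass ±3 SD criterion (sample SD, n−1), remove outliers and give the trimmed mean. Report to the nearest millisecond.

360 ms

n = 15, ΣRT = 6172, M = 411.467
Σ(x−M)² = 615127.73; s = √(615127.73/14) = 209.613
Cutoffs: 411.467 ± 3·209.613 → [-217.4, 1040.3]
Outside: 1136 → excluded.
Retained (n=14): Σ = 5036, mean = 5036/14 = 359.714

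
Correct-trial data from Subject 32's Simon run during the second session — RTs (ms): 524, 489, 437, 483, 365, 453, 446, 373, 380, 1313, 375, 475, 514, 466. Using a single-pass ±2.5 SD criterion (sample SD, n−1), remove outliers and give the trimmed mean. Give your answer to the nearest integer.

n = 14, ΣRT = 7093, M = 506.643
Σ(x−M)² = 736787.21; s = √(736787.21/13) = 238.067
Cutoffs: 506.643 ± 2.5·238.067 → [-88.5, 1101.8]
Outside: 1313 → excluded.
Retained (n=13): Σ = 5780, mean = 5780/13 = 444.615

445 ms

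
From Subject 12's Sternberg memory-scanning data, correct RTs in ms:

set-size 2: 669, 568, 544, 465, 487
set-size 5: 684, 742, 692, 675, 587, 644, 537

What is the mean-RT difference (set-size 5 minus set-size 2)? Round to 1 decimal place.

M(set-size 2) = 2733/5 = 546.600
M(set-size 5) = 4561/7 = 651.571
Difference = 651.571 − 546.600 = 104.971 ms

105.0 ms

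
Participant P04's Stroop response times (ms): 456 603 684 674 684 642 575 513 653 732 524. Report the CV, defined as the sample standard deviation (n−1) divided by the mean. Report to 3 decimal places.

n = 11, Σ = 6740, M = 612.7273
Σ(x−M)² = 74518.182; s = √(74518.182/10) = 86.3239
CV = 86.3239 / 612.7273 = 0.14088

0.141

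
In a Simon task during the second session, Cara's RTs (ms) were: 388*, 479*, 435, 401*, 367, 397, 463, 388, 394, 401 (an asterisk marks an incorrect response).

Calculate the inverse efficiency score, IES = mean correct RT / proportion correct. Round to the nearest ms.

581 ms

Correct trials (n=7): 435, 367, 397, 463, 388, 394, 401
Mean correct RT = 2845/7 = 406.4286 ms
Proportion correct = 7/10
IES = 406.4286 / (7/10) = 580.612 ms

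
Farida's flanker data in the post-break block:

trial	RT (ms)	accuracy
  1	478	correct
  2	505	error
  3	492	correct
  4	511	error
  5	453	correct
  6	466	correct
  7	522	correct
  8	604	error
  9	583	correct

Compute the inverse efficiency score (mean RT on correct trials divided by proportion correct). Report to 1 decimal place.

Correct trials (n=6): 478, 492, 453, 466, 522, 583
Mean correct RT = 2994/6 = 499.0000 ms
Proportion correct = 6/9
IES = 499.0000 / (6/9) = 748.500 ms

748.5 ms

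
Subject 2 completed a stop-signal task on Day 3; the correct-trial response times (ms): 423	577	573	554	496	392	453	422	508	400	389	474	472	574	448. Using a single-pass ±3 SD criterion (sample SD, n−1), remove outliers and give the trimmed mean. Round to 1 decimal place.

477.0 ms

n = 15, ΣRT = 7155, M = 477.000
Σ(x−M)² = 64166.00; s = √(64166.00/14) = 67.700
Cutoffs: 477.000 ± 3·67.700 → [273.9, 680.1]
No RTs fall outside the cutoffs; all 15 retained. Mean = 7155/15 = 477.000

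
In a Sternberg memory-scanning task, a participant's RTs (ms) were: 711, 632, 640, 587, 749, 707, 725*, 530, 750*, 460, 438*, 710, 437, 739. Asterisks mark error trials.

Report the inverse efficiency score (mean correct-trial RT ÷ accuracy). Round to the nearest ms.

799 ms

Correct trials (n=11): 711, 632, 640, 587, 749, 707, 530, 460, 710, 437, 739
Mean correct RT = 6902/11 = 627.4545 ms
Proportion correct = 11/14
IES = 627.4545 / (11/14) = 798.579 ms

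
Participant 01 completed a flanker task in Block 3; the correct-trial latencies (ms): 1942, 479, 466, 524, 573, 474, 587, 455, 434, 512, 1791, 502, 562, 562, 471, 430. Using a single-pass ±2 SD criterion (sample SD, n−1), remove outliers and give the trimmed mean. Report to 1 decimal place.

502.2 ms

n = 16, ΣRT = 10764, M = 672.750
Σ(x−M)² = 3304269.00; s = √(3304269.00/15) = 469.345
Cutoffs: 672.750 ± 2·469.345 → [-265.9, 1611.4]
Outside: 1791, 1942 → excluded.
Retained (n=14): Σ = 7031, mean = 7031/14 = 502.214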